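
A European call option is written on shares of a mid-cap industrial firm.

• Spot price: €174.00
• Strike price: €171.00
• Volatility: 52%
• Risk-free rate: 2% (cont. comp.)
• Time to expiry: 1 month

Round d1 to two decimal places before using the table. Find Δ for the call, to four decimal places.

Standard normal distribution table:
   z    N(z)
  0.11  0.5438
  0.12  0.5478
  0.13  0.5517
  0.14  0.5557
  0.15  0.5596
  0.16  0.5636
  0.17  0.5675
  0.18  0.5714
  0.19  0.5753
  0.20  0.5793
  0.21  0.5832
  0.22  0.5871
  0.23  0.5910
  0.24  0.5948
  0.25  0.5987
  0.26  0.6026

σ√T = 0.52 × 0.2887 = 0.1501
ln(S/K) + (r + σ²/2)T = ln(174/171) + (0.02 + 0.52²/2)·0.08333 = 0.0174 + 0.0129 = 0.0303
d₁ = 0.0303 / 0.1501 = 0.2020 ≈ 0.20
N(d₁) = N(0.20) = 0.5793
Δ_call = N(d₁) = 0.5793

0.5793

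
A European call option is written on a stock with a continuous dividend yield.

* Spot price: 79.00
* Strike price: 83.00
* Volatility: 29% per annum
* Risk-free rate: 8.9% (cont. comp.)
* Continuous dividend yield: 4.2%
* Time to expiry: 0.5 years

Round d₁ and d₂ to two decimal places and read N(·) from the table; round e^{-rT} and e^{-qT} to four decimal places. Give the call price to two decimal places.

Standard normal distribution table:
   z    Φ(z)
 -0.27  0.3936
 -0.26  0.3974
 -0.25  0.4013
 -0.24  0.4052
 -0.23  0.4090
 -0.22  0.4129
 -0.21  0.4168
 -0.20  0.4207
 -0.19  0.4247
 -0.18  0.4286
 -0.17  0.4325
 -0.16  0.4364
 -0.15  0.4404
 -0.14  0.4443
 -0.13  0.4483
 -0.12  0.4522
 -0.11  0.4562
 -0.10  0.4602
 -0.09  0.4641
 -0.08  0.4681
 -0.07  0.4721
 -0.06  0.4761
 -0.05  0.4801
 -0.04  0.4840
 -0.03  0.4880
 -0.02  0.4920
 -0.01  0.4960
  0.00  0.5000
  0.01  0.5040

5.59

T = 0.5;  σ√T = 0.2051
ln(S/K) + (r − q + σ²/2)T = ln(79/83) + (0.089 − 0.042 + 0.29²/2)·0.5 = -0.0494 + 0.0445 = -0.0049
d₁ = -0.0049 / 0.2051 = -0.0237 → -0.02
d₂ = d₁ − σ√T = -0.0237 − 0.2051 = -0.2288 → -0.23
e^(−qT) = e^(−0.042·0.5) = 0.9792;  e^(−rT) = e^(−0.089·0.5) = 0.9565
C = 79·0.9792·N(-0.02) − 83·0.9565·N(-0.23) = 79·0.9792·0.4920 − 83·0.9565·0.4090 = 38.0595 − 32.4703 = 5.5892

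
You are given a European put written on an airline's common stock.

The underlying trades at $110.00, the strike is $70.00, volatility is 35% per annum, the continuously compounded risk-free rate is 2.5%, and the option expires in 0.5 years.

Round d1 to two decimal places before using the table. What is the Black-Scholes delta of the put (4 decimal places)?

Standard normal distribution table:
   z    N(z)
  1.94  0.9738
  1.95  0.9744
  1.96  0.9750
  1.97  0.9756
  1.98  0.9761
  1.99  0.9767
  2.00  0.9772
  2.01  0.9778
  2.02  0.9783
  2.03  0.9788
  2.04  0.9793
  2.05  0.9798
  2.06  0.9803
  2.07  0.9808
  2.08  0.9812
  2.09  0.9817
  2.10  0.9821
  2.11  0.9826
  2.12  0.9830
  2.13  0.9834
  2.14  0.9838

T = 0.5;  σ√T = 0.2475
d₁ = [ln(110/70) + (0.025 + 0.35²/2)·0.5] / 0.2475 = [0.4520 + 0.0431] / 0.2475 = 2.0005 ⇒ 2.00
N(d₁) = N(2.00) = 0.9772
Δ_put = N(d₁) − 1 = 0.9772 − 1 = -0.0228

-0.0228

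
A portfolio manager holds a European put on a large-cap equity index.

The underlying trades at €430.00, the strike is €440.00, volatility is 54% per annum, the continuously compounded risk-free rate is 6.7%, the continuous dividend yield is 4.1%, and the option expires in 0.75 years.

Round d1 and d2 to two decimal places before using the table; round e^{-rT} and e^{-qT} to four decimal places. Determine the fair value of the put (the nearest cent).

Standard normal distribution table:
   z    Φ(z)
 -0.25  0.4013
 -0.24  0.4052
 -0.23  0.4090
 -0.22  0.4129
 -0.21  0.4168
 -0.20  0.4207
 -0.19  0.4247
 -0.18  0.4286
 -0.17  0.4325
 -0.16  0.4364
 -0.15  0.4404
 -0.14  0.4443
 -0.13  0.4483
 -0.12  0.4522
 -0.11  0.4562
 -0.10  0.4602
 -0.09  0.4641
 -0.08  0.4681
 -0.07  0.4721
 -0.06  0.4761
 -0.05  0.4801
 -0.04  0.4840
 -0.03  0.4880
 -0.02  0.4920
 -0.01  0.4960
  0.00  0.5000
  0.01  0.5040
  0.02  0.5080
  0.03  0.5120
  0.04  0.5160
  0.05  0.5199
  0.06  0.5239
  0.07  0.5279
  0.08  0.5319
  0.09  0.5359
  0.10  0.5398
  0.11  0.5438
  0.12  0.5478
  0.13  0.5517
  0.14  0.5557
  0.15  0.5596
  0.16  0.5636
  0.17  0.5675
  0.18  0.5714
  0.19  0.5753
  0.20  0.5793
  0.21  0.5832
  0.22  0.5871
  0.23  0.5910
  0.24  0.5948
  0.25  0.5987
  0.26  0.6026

σ√T = 0.54 × 0.8660 = 0.4677
d₁ = [ln(430/440) + (0.067 − 0.041 + ½·0.54²)·0.75] / (σ√T) = (-0.0230 + 0.1289) / 0.4677 = 0.2264 ≈ 0.23
d₂ = 0.2264 − 0.4677 = -0.2413 ≈ -0.24
e^(−qT) = e^(−0.041·0.75) = 0.9697;  e^(−rT) = e^(−0.067·0.75) = 0.9510
N(−d₂) = N(0.24) = 0.5948;  N(−d₁) = N(-0.23) = 0.4090
P = 440·0.9510·0.5948 − 430·0.9697·0.4090 = 248.8881 − 170.5411 = 78.3470

€78.35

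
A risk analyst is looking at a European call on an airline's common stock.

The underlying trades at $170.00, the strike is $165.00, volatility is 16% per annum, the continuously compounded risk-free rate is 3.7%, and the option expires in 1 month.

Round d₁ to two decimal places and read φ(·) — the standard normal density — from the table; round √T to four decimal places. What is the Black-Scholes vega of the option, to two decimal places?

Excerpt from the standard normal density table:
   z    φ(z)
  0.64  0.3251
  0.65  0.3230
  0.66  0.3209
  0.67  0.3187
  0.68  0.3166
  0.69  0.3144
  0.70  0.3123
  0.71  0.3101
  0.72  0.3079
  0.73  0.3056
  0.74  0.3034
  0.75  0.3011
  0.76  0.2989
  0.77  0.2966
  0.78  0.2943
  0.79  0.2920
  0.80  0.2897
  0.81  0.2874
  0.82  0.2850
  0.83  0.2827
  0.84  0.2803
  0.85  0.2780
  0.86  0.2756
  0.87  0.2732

14.89

σ√T = 0.16 × 0.2887 = 0.0462
d₁ = [ln(170/165) + (0.037 + 0.16²/2)·0.08333] / 0.0462 = [0.0299 + 0.0041] / 0.0462 = 0.7362 → 0.74
√T = √0.08333 = 0.2887
φ(d₁) = φ(0.74) = 0.3034
vega = S·φ(d₁)·√T = 170·0.3034·0.2887 = 14.8906
(Vega is the same for a European call and put with the same parameters.)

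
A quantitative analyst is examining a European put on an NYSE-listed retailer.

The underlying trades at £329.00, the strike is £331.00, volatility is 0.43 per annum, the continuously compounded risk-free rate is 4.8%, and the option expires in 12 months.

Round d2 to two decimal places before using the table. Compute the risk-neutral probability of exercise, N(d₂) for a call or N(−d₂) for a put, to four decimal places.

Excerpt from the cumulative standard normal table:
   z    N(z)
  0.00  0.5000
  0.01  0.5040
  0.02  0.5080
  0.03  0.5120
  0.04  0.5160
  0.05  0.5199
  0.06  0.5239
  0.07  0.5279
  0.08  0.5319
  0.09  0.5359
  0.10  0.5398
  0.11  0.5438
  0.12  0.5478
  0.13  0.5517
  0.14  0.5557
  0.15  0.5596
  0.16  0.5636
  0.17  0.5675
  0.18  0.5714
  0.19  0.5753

σ√T = 0.43·√1 = 0.4300
d₁ = [ln(329/331) + (0.048 + 0.43²/2)·1] / 0.4300 = [-0.0061 + 0.1404] / 0.4300 = 0.3125 ⇒ 0.31
d₂ = d₁ − σ√T = 0.3125 − 0.4300 = -0.1175 ⇒ -0.12
Pr(exercise) under Q = N(−d₂) = N(0.12) = 0.5478

0.5478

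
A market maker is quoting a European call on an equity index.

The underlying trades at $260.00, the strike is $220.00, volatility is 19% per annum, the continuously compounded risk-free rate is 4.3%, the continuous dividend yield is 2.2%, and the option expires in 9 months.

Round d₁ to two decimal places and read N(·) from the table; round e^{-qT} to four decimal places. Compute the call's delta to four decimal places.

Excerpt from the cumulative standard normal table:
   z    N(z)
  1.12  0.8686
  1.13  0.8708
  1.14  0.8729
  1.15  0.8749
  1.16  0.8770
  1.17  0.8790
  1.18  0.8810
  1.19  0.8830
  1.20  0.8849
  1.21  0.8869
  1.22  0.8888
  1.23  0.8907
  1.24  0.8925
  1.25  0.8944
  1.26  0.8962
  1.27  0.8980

σ√T = 0.19 × 0.8660 = 0.1645
ln(S/K) + (r − q + σ²/2)T = ln(260/220) + (0.043 − 0.022 + 0.19²/2)·0.75 = 0.1671 + 0.0293 = 0.1963
d₁ = 0.1963 / 0.1645 = 1.1932 → 1.19
N(d₁) = N(1.19) = 0.8830
Δ_call = e^(−qT)·N(d₁) = 0.9836·0.8830 = 0.8685

0.8685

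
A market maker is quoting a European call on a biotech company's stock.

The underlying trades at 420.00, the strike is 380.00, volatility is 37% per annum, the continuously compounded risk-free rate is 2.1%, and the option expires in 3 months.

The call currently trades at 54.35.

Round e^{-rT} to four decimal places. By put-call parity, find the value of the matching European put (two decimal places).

e^(−rT) = e^(−0.021·0.25) = 0.9948
Put-call parity: C − P = S − K·e^(−rT) = 420 − 380·0.9948 = 420 − 378.0240 = 41.9760
P = C − (C − P) = 54.35 − (41.9760) = 12.3740

12.37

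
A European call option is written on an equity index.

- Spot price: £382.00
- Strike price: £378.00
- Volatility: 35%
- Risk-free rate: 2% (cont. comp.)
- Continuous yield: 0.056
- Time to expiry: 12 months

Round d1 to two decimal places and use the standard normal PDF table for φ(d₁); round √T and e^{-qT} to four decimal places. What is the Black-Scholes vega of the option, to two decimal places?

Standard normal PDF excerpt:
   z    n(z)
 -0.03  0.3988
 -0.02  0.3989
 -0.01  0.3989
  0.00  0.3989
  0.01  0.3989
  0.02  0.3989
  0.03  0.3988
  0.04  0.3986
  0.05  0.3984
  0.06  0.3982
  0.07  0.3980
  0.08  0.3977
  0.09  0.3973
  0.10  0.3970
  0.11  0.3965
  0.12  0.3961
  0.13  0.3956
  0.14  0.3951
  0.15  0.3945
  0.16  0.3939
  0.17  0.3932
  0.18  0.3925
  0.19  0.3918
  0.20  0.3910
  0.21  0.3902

T = 1;  σ√T = 0.3500
d₁ = [ln(382/378) + (0.02 − 0.056 + 0.35²/2)·1] / 0.3500 = [0.0105 + 0.0252] / 0.3500 = 0.1022 which rounds to 0.10
√T = √1 = 1.0000
φ(d₁) = φ(0.10) = 0.3970
e^(−qT) = e^(−0.056·1) = 0.9455
vega = S·e^(−qT)·φ(d₁)·√T = 382·0.9455·0.3970·1.0000 = 143.3889

143.39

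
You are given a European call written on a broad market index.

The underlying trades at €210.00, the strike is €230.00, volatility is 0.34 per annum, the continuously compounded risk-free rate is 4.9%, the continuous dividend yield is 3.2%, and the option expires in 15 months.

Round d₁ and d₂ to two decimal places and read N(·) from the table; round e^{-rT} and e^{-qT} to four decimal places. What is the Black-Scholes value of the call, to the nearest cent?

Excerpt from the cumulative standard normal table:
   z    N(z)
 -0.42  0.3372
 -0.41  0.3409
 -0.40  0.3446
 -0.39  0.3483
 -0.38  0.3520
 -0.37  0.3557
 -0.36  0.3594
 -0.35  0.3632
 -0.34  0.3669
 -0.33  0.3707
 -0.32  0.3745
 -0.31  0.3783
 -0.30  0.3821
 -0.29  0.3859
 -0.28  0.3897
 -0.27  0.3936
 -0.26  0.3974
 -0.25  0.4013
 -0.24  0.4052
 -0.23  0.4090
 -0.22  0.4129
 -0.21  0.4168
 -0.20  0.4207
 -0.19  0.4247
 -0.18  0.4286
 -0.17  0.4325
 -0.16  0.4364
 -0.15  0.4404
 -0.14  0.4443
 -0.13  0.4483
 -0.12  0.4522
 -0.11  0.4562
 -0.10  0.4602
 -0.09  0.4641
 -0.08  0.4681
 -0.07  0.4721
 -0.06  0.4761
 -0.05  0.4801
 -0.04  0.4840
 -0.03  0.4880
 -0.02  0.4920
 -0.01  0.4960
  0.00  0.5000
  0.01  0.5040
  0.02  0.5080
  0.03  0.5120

T = 1.25;  σ√T = 0.3801
d₁ = [ln(210/230) + (0.049 − 0.032 + 0.34²/2)·1.25] / 0.3801 = [-0.0910 + 0.0935] / 0.3801 = 0.0067 ⇒ 0.01
d₂ = d₁ − σ√T = 0.0067 − 0.3801 = -0.3735 ⇒ -0.37
exp(−qT) = exp(−0.032·1.25) = 0.9608;  exp(−rT) = exp(−0.049·1.25) = 0.9406
N(d₁) = N(0.01) = 0.5040;  N(d₂) = N(-0.37) = 0.3557
C = 210·0.9608·0.5040 − 230·0.9406·0.3557 = 101.6911 − 76.9514 = 24.7396

€24.74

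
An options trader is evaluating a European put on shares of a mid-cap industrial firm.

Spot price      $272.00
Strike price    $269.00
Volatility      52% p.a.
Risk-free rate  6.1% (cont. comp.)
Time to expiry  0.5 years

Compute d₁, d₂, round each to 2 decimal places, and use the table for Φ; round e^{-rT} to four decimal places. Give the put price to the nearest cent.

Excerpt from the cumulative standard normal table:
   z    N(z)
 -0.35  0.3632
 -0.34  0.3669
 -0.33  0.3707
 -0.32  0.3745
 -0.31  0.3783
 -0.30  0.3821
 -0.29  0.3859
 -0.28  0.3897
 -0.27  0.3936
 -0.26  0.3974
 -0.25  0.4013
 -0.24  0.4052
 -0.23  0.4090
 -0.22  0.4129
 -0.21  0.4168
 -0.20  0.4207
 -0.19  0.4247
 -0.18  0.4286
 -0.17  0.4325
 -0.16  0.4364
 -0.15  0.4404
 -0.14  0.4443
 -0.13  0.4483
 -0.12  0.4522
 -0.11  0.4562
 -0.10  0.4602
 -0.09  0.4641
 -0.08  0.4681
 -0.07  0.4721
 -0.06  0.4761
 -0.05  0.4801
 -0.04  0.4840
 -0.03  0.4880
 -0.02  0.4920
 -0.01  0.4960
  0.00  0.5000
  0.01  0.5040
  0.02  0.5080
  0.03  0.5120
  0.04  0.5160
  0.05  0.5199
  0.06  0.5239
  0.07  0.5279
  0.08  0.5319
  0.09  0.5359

σ√T = 0.52 × 0.7071 = 0.3677
d₁ = [ln(272/269) + (0.061 + ½·0.52²)·0.5] / (σ√T) = (0.0111 + 0.0981) / 0.3677 = 0.2970 → 0.30
d₂ = 0.2970 − 0.3677 = -0.0707 → -0.07
e^(−rT) = e^(−0.061·0.5) = 0.9700
N(−d₂) = N(0.07) = 0.5279;  N(−d₁) = N(-0.30) = 0.3821
P = 269·0.9700·0.5279 − 272·0.3821 = 137.7449 − 103.9312 = 33.8137

$33.81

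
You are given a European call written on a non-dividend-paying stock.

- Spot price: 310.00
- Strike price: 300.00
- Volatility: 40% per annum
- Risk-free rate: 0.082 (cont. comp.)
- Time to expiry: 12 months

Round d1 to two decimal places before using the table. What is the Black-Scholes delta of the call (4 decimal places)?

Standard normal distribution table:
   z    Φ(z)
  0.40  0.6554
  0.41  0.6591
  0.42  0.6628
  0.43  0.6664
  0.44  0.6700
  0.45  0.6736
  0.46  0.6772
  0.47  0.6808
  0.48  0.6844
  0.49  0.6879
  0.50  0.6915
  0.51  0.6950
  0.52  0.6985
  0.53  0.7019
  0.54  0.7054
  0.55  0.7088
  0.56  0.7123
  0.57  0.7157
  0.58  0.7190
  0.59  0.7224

T = 1;  σ√T = 0.4000
ln(S/K) + (r + σ²/2)T = ln(310/300) + (0.082 + 0.4²/2)·1 = 0.0328 + 0.1620 = 0.1948
d₁ = 0.1948 / 0.4000 = 0.4870 which rounds to 0.49
N(d₁) = N(0.49) = 0.6879
Δ_call = N(d₁) = 0.6879

0.6879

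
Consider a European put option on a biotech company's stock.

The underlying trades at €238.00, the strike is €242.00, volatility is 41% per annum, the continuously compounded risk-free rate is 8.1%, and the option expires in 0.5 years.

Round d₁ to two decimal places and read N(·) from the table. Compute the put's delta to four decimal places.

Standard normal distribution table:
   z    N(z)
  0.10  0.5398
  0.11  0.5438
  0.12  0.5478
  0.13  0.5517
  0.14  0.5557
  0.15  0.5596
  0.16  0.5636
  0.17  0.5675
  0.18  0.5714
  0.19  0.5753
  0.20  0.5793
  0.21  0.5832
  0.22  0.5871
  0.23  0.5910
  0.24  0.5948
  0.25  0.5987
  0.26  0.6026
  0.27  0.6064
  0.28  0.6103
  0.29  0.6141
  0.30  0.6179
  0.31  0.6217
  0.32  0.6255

-0.4090

σ√T = 0.41·√0.5 = 0.2899
d₁ = [ln(238/242) + (0.081 + 0.41²/2)·0.5] / 0.2899 = [-0.0167 + 0.0825] / 0.2899 = 0.2272 ≈ 0.23
N(d₁) = N(0.23) = 0.5910
Δ_put = N(d₁) − 1 = 0.5910 − 1 = -0.4090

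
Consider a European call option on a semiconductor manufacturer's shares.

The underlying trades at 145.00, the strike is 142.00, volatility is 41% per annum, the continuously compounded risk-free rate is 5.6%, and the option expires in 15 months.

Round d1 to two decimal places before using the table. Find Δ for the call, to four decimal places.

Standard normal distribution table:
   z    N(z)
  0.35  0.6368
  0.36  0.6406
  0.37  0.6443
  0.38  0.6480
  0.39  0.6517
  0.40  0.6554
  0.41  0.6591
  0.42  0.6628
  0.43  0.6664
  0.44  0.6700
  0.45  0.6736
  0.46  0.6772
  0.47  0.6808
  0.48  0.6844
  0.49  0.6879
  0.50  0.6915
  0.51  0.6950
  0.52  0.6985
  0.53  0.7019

σ√T = 0.41 × 1.1180 = 0.4584
d₁ = [ln(145/142) + (0.056 + ½·0.41²)·1.25] / (σ√T) = (0.0209 + 0.1751) / 0.4584 = 0.4275 ≈ 0.43
N(d₁) = N(0.43) = 0.6664
Δ_call = N(d₁) = 0.6664

0.6664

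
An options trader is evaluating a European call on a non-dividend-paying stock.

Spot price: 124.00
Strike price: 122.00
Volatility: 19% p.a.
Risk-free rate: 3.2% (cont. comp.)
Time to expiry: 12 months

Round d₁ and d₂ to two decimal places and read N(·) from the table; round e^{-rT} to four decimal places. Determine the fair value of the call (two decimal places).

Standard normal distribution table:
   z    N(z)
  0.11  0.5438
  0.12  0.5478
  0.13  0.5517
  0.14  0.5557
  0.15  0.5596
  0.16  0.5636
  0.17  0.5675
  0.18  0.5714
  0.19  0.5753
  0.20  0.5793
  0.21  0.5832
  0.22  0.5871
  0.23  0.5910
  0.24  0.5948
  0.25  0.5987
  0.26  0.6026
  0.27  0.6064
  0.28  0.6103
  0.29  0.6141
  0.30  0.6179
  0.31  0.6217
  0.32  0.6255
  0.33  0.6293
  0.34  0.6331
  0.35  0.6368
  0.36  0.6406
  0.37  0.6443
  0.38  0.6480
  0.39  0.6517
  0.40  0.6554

T = 1;  σ√T = 0.1900
d₁ = [ln(124/122) + (0.032 + 0.19²/2)·1] / 0.1900 = [0.0163 + 0.0500] / 0.1900 = 0.3490 → 0.35
d₂ = d₁ − σ√T = 0.3490 − 0.1900 = 0.1590 → 0.16
e^(−rT) = e^(−0.032·1) = 0.9685
N(d₁) = N(0.35) = 0.6368;  N(d₂) = N(0.16) = 0.5636
C = 124·0.6368 − 122·0.9685·0.5636 = 78.9632 − 66.5933 = 12.3699

12.37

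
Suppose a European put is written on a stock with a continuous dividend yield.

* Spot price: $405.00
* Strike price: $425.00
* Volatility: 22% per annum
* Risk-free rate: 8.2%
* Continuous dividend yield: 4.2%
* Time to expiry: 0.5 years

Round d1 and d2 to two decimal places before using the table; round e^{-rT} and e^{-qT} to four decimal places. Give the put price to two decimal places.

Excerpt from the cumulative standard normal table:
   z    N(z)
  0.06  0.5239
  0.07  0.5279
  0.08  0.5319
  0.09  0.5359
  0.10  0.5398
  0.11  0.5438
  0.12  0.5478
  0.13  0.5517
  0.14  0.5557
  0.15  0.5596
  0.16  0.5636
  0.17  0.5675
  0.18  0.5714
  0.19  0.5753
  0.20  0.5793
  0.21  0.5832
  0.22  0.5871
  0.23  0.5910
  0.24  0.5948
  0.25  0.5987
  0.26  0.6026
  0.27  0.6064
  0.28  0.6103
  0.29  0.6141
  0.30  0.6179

$31.74

σ√T = 0.22 × 0.7071 = 0.1556
d₁ = [ln(405/425) + (0.082 − 0.042 + 0.22²/2)·0.5] / 0.1556 = [-0.0482 + 0.0321] / 0.1556 = -0.1035 ≈ -0.10
d₂ = d₁ − σ√T = -0.1035 − 0.1556 = -0.2591 ≈ -0.26
e^(−qT) = e^(−0.042·0.5) = 0.9792;  e^(−rT) = e^(−0.082·0.5) = 0.9598
N(−d₂) = N(0.26) = 0.6026;  N(−d₁) = N(0.10) = 0.5398
P = 425·0.9598·0.6026 − 405·0.9792·0.5398 = 245.8096 − 214.0717 = 31.7379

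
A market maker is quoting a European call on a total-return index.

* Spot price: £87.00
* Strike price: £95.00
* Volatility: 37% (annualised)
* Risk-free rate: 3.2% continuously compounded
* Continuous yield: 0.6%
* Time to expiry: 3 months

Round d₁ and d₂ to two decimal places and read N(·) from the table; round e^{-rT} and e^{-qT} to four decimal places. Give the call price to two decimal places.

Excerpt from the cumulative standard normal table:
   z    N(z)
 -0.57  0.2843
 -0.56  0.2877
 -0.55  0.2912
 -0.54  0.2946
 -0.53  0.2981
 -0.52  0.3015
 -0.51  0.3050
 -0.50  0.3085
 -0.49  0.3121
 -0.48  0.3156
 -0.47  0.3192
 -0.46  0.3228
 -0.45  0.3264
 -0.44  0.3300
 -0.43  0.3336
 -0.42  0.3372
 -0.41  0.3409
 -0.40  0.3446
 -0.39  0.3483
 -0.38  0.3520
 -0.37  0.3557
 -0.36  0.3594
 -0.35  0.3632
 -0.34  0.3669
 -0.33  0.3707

σ√T = 0.37 × 0.5000 = 0.1850
d₁ = [ln(87/95) + (0.032 − 0.006 + 0.37²/2)·0.25] / 0.1850 = [-0.0880 + 0.0236] / 0.1850 = -0.3479 ≈ -0.35
d₂ = d₁ − σ√T = -0.3479 − 0.1850 = -0.5329 ≈ -0.53
e^(−qT) = e^(−0.006·0.25) = 0.9985;  e^(−rT) = e^(−0.032·0.25) = 0.9920
N(d₁) = N(-0.35) = 0.3632;  N(d₂) = N(-0.53) = 0.2981
C = 87·0.9985·0.3632 − 95·0.9920·0.2981 = 31.5510 − 28.0929 = 3.4581

£3.46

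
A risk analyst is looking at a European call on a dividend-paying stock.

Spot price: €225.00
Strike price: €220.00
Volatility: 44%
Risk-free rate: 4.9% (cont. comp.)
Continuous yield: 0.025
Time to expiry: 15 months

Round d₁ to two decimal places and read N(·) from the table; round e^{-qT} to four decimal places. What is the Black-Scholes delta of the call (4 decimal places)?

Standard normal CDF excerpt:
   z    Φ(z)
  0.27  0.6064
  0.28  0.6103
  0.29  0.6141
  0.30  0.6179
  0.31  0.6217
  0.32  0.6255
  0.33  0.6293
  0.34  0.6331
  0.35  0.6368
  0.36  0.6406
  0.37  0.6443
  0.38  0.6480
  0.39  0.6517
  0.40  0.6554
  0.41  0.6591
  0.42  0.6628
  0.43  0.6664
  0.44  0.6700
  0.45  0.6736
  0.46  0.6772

σ√T = 0.44·√1.25 = 0.4919
d₁ = [ln(225/220) + (0.049 − 0.025 + 0.44²/2)·1.25] / 0.4919 = [0.0225 + 0.1510] / 0.4919 = 0.3526 ⇒ 0.35
N(d₁) = N(0.35) = 0.6368
Δ_call = e^(−qT)·N(d₁) = 0.9692·0.6368 = 0.6172

0.6172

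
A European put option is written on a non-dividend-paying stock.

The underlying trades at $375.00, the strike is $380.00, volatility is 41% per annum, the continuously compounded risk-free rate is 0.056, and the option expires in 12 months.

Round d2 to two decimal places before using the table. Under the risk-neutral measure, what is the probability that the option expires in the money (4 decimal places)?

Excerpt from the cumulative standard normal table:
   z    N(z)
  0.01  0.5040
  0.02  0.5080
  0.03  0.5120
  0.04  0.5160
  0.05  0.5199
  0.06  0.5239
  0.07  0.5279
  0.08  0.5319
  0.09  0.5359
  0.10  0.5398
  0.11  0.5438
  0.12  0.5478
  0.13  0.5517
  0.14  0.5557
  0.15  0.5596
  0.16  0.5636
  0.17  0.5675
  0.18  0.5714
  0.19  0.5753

0.5398

T = 1;  σ√T = 0.4100
ln(S/K) + (r + σ²/2)T = ln(375/380) + (0.056 + 0.41²/2)·1 = -0.0132 + 0.1400 = 0.1268
d₁ = 0.1268 / 0.4100 = 0.3093 which rounds to 0.31
d₂ = d₁ − σ√T = 0.3093 − 0.4100 = -0.1007 which rounds to -0.10
Pr(exercise) under Q = N(−d₂) = N(0.10) = 0.5398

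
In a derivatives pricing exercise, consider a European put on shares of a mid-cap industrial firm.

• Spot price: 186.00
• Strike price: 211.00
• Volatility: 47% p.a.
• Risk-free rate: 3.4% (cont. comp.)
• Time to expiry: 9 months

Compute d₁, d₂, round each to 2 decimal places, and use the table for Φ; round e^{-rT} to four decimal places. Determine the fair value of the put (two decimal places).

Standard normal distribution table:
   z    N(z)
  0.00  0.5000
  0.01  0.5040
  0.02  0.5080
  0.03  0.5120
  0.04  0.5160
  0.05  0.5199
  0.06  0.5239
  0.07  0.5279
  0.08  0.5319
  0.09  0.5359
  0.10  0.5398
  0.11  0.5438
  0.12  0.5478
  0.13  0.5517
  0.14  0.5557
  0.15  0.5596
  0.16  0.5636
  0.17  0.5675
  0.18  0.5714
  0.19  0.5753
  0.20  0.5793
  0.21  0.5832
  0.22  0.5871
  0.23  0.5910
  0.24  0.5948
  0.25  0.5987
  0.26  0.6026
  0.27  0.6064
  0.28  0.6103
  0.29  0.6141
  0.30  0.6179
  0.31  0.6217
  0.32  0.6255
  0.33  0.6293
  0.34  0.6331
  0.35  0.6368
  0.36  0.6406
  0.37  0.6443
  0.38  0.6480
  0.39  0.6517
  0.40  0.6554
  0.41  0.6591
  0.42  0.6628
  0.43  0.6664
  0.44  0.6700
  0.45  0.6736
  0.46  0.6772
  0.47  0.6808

T = 0.75;  σ√T = 0.4070
d₁ = [ln(186/211) + (0.034 + ½·0.47²)·0.75] / (σ√T) = (-0.1261 + 0.1083) / 0.4070 = -0.0437 ⇒ -0.04
d₂ = -0.0437 − 0.4070 = -0.4507 ⇒ -0.45
e^(−rT) = e^(−0.034·0.75) = 0.9748
P = 211·0.9748·N(0.45) − 186·N(0.04) = 211·0.9748·0.6736 − 186·0.5160 = 138.5479 − 95.9760 = 42.5719

42.57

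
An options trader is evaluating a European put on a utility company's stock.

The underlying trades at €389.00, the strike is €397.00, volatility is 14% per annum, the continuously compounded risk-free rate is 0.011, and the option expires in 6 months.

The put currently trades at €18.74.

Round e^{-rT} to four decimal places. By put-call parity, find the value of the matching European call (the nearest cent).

€12.92

e^(−rT) = e^(−0.011·0.5) = 0.9945
Put-call parity: C − P = S − K·e^(−rT) = 389 − 397·0.9945 = 389 − 394.8165 = -5.8165
C = P + (C − P) = 18.74 + (-5.8165) = 12.9235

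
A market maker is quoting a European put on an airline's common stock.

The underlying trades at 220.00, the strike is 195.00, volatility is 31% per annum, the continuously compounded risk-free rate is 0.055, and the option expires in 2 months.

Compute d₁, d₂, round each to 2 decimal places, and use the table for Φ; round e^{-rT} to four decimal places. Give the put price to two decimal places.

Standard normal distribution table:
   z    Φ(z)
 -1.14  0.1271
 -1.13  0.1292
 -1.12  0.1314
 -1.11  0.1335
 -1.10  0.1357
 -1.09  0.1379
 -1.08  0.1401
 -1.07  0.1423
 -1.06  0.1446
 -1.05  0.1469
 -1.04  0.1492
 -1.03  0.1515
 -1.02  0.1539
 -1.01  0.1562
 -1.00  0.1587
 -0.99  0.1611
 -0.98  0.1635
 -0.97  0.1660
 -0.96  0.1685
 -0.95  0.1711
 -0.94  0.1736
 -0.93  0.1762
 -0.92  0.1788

σ√T = 0.31 × 0.4082 = 0.1266
d₁ = [ln(220/195) + (0.055 + 0.31²/2)·0.1667] / 0.1266 = [0.1206 + 0.0172] / 0.1266 = 1.0889 ≈ 1.09
d₂ = d₁ − σ√T = 1.0889 − 0.1266 = 0.9623 ≈ 0.96
e^(−rT) = e^(−0.055·0.1667) = 0.9909
P = 195·0.9909·N(-0.96) − 220·N(-1.09) = 195·0.9909·0.1685 − 220·0.1379 = 32.5585 − 30.3380 = 2.2205

2.22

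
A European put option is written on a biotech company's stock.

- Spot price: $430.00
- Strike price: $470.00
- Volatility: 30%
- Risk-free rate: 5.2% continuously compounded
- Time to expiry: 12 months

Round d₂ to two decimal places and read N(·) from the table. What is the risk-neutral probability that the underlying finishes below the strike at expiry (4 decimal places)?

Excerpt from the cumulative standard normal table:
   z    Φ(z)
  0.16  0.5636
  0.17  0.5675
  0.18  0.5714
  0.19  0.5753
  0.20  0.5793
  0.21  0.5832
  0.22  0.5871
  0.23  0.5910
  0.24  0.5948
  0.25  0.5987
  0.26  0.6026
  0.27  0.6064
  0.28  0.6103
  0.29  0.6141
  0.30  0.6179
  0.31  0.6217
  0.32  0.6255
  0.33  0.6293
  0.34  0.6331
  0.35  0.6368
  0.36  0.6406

0.6064

σ√T = 0.3·√1 = 0.3000
d₁ = [ln(430/470) + (0.052 + ½·0.3²)·1] / (σ√T) = (-0.0889 + 0.0970) / 0.3000 = 0.0268 ≈ 0.03
d₂ = 0.0268 − 0.3000 = -0.2732 ≈ -0.27
Pr(exercise) under Q = N(−d₂) = N(0.27) = 0.6064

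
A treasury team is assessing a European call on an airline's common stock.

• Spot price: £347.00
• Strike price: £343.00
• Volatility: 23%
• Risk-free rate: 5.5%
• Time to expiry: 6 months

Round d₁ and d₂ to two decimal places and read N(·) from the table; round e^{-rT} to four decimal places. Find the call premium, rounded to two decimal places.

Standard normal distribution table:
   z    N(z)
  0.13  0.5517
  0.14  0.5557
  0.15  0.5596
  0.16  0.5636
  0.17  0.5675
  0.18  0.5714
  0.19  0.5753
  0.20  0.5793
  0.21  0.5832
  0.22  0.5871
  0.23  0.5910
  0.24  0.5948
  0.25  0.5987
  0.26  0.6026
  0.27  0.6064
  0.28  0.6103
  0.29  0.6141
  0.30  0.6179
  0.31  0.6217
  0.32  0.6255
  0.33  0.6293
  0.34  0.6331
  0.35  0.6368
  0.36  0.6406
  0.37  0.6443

£28.97

σ√T = 0.23 × 0.7071 = 0.1626
d₁ = [ln(347/343) + (0.055 + 0.23²/2)·0.5] / 0.1626 = [0.0116 + 0.0407] / 0.1626 = 0.3217 ≈ 0.32
d₂ = d₁ − σ√T = 0.3217 − 0.1626 = 0.1591 ≈ 0.16
exp(−rT) = exp(−0.055·0.5) = 0.9729
N(d₁) = N(0.32) = 0.6255;  N(d₂) = N(0.16) = 0.5636
C = 347·0.6255 − 343·0.9729·0.5636 = 217.0485 − 188.0760 = 28.9725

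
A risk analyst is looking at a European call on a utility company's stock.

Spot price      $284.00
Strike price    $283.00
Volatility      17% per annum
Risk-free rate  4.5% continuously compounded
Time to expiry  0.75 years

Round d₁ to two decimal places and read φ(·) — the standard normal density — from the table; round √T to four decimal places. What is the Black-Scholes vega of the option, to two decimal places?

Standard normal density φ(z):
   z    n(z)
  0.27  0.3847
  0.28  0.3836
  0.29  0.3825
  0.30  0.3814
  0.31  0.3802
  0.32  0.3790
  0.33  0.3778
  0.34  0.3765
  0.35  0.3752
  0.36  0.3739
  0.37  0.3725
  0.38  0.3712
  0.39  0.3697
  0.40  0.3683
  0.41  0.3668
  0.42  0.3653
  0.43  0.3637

T = 0.75;  σ√T = 0.1472
d₁ = [ln(284/283) + (0.045 + 0.17²/2)·0.75] / 0.1472 = [0.0035 + 0.0446] / 0.1472 = 0.3268 → 0.33
√T = √0.75 = 0.8660
φ(d₁) = φ(0.33) = 0.3778
vega = S·φ(d₁)·√T = 284·0.3778·0.8660 = 92.9176

92.92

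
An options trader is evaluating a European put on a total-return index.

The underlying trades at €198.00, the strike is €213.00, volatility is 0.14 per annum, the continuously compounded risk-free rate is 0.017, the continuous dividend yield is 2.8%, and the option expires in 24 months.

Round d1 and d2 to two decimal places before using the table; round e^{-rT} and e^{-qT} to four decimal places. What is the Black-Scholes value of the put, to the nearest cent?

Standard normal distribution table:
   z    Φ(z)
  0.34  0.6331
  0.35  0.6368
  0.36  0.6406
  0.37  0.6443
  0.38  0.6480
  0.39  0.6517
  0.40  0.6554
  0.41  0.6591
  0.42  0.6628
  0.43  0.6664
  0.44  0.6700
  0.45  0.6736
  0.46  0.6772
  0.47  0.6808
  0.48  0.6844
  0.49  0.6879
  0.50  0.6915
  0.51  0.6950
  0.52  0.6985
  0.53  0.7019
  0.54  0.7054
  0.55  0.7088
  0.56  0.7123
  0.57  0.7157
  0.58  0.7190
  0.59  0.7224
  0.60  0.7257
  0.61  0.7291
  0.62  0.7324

€26.72

T = 2;  σ√T = 0.1980
d₁ = [ln(198/213) + (0.017 − 0.028 + 0.14²/2)·2] / 0.1980 = [-0.0730 − 0.0024] / 0.1980 = -0.3810 ⇒ -0.38
d₂ = d₁ − σ√T = -0.3810 − 0.1980 = -0.5789 ⇒ -0.58
exp(−qT) = exp(−0.028·2) = 0.9455;  exp(−rT) = exp(−0.017·2) = 0.9666
P = 213·0.9666·N(0.58) − 198·0.9455·N(0.38) = 213·0.9666·0.7190 − 198·0.9455·0.6480 = 148.0319 − 121.3114 = 26.7205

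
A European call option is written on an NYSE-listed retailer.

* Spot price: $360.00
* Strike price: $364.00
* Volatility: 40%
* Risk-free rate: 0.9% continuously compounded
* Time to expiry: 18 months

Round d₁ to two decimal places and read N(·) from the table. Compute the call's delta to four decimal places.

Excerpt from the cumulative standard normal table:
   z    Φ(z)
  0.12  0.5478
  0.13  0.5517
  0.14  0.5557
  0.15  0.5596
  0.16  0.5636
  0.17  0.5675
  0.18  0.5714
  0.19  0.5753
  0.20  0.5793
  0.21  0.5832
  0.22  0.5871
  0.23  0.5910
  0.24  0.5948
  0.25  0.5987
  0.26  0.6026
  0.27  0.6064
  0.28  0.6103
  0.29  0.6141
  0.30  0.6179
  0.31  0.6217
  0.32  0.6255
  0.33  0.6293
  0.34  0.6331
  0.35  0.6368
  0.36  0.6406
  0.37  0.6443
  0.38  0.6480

σ√T = 0.4·√1.5 = 0.4899
d₁ = [ln(360/364) + (0.009 + 0.4²/2)·1.5] / 0.4899 = [-0.0110 + 0.1335] / 0.4899 = 0.2500 which rounds to 0.25
N(d₁) = N(0.25) = 0.5987
Δ_call = N(d₁) = 0.5987

0.5987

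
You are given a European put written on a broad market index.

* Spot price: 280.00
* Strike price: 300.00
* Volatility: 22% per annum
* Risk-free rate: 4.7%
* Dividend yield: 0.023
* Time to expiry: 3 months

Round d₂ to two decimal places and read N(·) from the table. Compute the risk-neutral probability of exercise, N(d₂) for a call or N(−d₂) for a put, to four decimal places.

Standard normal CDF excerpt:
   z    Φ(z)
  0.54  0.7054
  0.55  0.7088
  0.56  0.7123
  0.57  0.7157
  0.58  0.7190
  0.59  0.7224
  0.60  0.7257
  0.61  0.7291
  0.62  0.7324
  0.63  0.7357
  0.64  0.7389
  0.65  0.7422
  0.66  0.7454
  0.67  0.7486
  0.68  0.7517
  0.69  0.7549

σ√T = 0.22 × 0.5000 = 0.1100
ln(S/K) + (r − q + σ²/2)T = ln(280/300) + (0.047 − 0.023 + 0.22²/2)·0.25 = -0.0690 + 0.0120 = -0.0569
d₁ = -0.0569 / 0.1100 = -0.5177 which rounds to -0.52
d₂ = d₁ − σ√T = -0.5177 − 0.1100 = -0.6277 which rounds to -0.63
Pr(exercise) under Q = N(−d₂) = N(0.63) = 0.7357

0.7357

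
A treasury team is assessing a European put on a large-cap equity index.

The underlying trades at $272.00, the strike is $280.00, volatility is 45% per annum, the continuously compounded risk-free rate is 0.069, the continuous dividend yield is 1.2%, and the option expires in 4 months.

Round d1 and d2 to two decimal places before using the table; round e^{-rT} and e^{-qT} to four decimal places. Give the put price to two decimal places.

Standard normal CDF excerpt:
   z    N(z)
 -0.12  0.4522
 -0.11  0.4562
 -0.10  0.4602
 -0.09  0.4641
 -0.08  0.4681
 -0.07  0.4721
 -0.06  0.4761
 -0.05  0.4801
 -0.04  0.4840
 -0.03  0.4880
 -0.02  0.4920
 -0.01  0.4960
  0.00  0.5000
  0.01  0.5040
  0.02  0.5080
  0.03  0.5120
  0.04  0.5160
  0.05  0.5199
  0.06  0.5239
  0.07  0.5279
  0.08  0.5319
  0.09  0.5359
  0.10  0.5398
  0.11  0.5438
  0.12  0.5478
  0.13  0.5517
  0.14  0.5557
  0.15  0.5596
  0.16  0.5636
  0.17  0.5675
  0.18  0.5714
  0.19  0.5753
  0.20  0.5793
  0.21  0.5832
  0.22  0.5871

σ√T = 0.45·√0.3333 = 0.2598
d₁ = [ln(272/280) + (0.069 − 0.012 + ½·0.45²)·0.3333] / (σ√T) = (-0.0290 + 0.0527) / 0.2598 = 0.0915 ≈ 0.09
d₂ = 0.0915 − 0.2598 = -0.1683 ≈ -0.17
e^(−qT) = e^(−0.012·0.3333) = 0.9960;  e^(−rT) = e^(−0.069·0.3333) = 0.9773
N(−d₂) = N(0.17) = 0.5675;  N(−d₁) = N(-0.09) = 0.4641
P = 280·0.9773·0.5675 − 272·0.9960·0.4641 = 155.2930 − 125.7303 = 29.5627

$29.56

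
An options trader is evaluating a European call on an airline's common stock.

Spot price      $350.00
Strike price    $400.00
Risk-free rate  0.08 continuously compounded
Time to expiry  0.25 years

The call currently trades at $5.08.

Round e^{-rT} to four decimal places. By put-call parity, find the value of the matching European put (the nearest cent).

e^(−rT) = e^(−0.08·0.25) = 0.9802
Put-call parity: C − P = S − K·e^(−rT) = 350 − 400·0.9802 = 350 − 392.0800 = -42.0800
P = C − (C − P) = 5.08 − (-42.0800) = 47.1600

$47.16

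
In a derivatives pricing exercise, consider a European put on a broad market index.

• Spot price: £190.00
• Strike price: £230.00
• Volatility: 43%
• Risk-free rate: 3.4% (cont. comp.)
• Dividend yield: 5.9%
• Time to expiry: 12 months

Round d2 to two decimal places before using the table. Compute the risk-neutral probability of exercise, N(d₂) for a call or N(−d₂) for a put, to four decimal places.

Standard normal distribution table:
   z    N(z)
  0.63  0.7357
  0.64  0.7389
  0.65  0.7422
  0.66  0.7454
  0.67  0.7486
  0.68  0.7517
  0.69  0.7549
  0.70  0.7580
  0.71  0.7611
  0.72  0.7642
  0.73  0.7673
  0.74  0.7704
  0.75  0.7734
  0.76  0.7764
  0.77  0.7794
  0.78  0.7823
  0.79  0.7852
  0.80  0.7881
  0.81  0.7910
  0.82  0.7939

T = 1;  σ√T = 0.4300
d₁ = [ln(190/230) + (0.034 − 0.059 + ½·0.43²)·1] / (σ√T) = (-0.1911 + 0.0674) / 0.4300 = -0.2875 → -0.29
d₂ = -0.2875 − 0.4300 = -0.7175 → -0.72
Risk-neutral Pr[S_T < K] = N(−d₂) = N(0.72) = 0.7642

0.7642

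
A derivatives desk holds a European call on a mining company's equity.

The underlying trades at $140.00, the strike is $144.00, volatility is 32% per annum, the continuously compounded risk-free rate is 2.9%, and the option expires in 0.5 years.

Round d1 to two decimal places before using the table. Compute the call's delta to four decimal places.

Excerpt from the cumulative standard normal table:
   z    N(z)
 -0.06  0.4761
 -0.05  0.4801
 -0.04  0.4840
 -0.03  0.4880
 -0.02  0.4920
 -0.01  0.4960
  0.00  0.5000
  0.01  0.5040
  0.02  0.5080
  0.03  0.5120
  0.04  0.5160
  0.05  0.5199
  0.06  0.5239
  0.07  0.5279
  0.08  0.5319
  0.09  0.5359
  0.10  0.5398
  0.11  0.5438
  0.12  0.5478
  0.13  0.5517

0.5199

σ√T = 0.32 × 0.7071 = 0.2263
d₁ = [ln(140/144) + (0.029 + 0.32²/2)·0.5] / 0.2263 = [-0.0282 + 0.0401] / 0.2263 = 0.0527 which rounds to 0.05
N(d₁) = N(0.05) = 0.5199
Δ_call = N(d₁) = 0.5199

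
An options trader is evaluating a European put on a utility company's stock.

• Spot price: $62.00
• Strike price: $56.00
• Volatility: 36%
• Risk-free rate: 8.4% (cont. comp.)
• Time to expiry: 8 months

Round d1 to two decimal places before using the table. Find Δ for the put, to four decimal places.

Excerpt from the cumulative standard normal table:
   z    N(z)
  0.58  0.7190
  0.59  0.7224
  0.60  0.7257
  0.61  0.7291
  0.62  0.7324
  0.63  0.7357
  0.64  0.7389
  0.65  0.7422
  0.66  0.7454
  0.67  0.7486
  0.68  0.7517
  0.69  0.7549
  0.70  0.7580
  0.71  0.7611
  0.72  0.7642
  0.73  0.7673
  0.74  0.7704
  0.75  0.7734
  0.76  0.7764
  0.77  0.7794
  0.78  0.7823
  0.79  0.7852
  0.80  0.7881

-0.2483

σ√T = 0.36·√0.6667 = 0.2939
d₁ = [ln(62/56) + (0.084 + ½·0.36²)·0.6667] / (σ√T) = (0.1018 + 0.0992) / 0.2939 = 0.6838 ⇒ 0.68
N(d₁) = N(0.68) = 0.7517
Δ_put = N(d₁) − 1 = 0.7517 − 1 = -0.2483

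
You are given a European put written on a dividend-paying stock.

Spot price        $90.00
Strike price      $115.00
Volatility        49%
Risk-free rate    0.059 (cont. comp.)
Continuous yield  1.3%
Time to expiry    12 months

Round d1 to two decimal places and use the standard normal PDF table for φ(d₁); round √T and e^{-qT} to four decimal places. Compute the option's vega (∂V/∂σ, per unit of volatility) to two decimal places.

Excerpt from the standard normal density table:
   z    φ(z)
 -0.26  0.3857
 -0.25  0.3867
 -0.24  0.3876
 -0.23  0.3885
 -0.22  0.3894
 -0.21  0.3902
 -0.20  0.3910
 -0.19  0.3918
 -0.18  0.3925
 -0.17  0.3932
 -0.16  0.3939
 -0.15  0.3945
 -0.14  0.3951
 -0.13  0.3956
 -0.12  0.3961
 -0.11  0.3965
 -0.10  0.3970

34.99

σ√T = 0.49 × 1.0000 = 0.4900
d₁ = [ln(90/115) + (0.059 − 0.013 + 0.49²/2)·1] / 0.4900 = [-0.2451 + 0.1660] / 0.4900 = -0.1614 → -0.16
√T = √1 = 1.0000
φ(d₁) = φ(-0.16) = 0.3939
e^(−qT) = e^(−0.013·1) = 0.9871
vega = S·e^(−qT)·φ(d₁)·√T = 90·0.9871·0.3939·1.0000 = 34.9937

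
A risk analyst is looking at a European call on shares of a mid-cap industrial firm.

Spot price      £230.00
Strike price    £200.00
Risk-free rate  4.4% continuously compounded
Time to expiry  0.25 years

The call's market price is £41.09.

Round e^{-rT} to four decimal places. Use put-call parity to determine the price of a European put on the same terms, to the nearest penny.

e^(−rT) = e^(−0.044·0.25) = 0.9891
Put-call parity: C − P = S − K·e^(−rT) = 230 − 200·0.9891 = 230 − 197.8200 = 32.1800
P = C − (C − P) = 41.09 − (32.1800) = 8.9100

£8.91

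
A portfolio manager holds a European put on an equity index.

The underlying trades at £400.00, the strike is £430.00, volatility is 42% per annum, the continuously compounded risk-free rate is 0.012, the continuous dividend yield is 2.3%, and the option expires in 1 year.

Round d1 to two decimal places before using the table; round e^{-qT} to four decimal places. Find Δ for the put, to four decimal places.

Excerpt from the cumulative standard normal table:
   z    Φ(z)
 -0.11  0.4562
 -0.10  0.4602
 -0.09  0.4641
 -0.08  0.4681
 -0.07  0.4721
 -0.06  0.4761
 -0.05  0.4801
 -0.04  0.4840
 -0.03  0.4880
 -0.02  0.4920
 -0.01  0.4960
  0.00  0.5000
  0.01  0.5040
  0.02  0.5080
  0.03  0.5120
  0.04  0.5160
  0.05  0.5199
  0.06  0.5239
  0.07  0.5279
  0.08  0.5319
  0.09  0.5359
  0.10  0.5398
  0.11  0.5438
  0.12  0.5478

-0.4847

T = 1;  σ√T = 0.4200
d₁ = [ln(400/430) + (0.012 − 0.023 + ½·0.42²)·1] / (σ√T) = (-0.0723 + 0.0772) / 0.4200 = 0.0116 which rounds to 0.01
N(d₁) = N(0.01) = 0.5040
Δ_put = exp(−qT)·(N(d₁) − 1) = 0.9773·(0.5040 − 1) = -0.4847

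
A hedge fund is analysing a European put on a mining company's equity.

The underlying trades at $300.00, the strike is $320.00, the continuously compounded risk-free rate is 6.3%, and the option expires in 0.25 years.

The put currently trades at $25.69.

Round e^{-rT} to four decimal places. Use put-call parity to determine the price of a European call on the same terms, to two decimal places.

$10.68

exp(−rT) = exp(−0.063·0.25) = 0.9844
Put-call parity: C − P = S − K·e^(−rT) = 300 − 320·0.9844 = 300 − 315.0080 = -15.0080
C = P + (C − P) = 25.69 + (-15.0080) = 10.6820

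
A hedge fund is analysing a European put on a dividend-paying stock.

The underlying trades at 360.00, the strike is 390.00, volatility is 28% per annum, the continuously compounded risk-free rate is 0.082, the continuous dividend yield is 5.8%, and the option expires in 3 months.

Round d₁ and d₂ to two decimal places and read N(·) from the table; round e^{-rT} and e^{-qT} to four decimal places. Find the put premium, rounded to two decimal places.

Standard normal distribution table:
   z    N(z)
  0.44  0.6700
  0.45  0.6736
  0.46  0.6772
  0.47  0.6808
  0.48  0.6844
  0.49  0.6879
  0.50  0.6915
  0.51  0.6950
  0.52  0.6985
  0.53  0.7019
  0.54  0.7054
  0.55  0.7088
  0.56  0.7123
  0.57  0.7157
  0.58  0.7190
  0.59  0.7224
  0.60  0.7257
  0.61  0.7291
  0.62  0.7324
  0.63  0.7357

σ√T = 0.28·√0.25 = 0.1400
d₁ = [ln(360/390) + (0.082 − 0.058 + 0.28²/2)·0.25] / 0.1400 = [-0.0800 + 0.0158] / 0.1400 = -0.4589 → -0.46
d₂ = d₁ − σ√T = -0.4589 − 0.1400 = -0.5989 → -0.60
exp(−qT) = exp(−0.058·0.25) = 0.9856;  exp(−rT) = exp(−0.082·0.25) = 0.9797
N(−d₂) = N(0.60) = 0.7257;  N(−d₁) = N(0.46) = 0.6772
P = 390·0.9797·0.7257 − 360·0.9856·0.6772 = 277.2776 − 240.2814 = 36.9962

37.00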